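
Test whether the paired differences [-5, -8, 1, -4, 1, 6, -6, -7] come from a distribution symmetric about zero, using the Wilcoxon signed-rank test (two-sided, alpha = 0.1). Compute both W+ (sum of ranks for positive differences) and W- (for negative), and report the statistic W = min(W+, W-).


Step 1: Drop any zero differences (none here) and take |d_i|.
|d| = [5, 8, 1, 4, 1, 6, 6, 7]
Step 2: Midrank |d_i| (ties get averaged ranks).
ranks: |5|->4, |8|->8, |1|->1.5, |4|->3, |1|->1.5, |6|->5.5, |6|->5.5, |7|->7
Step 3: Attach original signs; sum ranks with positive sign and with negative sign.
W+ = 1.5 + 1.5 + 5.5 = 8.5
W- = 4 + 8 + 3 + 5.5 + 7 = 27.5
(Check: W+ + W- = 36 should equal n(n+1)/2 = 36.)
Step 4: Test statistic W = min(W+, W-) = 8.5.
Step 5: Ties in |d|, so use the tie-corrected normal approximation.
        E[W] = n(n+1)/4 = 8*9/4 = 18.
        Tie groups: |d|=1 (t=2), |d|=6 (t=2); sum(t^3 - t) = 12.
        Var[W] = n(n+1)(2n+1)/24 - sum(t^3-t)/48 = 1224/24 - 12/48 = 50.75.
        z = (W - E[W]) / sqrt(Var[W]) = (8.5 - 18) / 7.1239 = -1.3335.
        Two-sided p = 2*Phi(z) = 0.182355.
Step 6: alpha = 0.1. fail to reject H0.

W+ = 8.5, W- = 27.5, W = min = 8.5, p = 0.182355, fail to reject H0.


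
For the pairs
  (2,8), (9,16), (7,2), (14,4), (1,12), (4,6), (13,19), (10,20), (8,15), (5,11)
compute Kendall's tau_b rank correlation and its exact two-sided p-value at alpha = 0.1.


Step 1: Enumerate the 45 unordered pairs (i,j) with i<j and classify each by sign(x_j-x_i) * sign(y_j-y_i).
  (1,2):dx=+7,dy=+8->C; (1,3):dx=+5,dy=-6->D; (1,4):dx=+12,dy=-4->D; (1,5):dx=-1,dy=+4->D
  (1,6):dx=+2,dy=-2->D; (1,7):dx=+11,dy=+11->C; (1,8):dx=+8,dy=+12->C; (1,9):dx=+6,dy=+7->C
  (1,10):dx=+3,dy=+3->C; (2,3):dx=-2,dy=-14->C; (2,4):dx=+5,dy=-12->D; (2,5):dx=-8,dy=-4->C
  (2,6):dx=-5,dy=-10->C; (2,7):dx=+4,dy=+3->C; (2,8):dx=+1,dy=+4->C; (2,9):dx=-1,dy=-1->C
  (2,10):dx=-4,dy=-5->C; (3,4):dx=+7,dy=+2->C; (3,5):dx=-6,dy=+10->D; (3,6):dx=-3,dy=+4->D
  (3,7):dx=+6,dy=+17->C; (3,8):dx=+3,dy=+18->C; (3,9):dx=+1,dy=+13->C; (3,10):dx=-2,dy=+9->D
  (4,5):dx=-13,dy=+8->D; (4,6):dx=-10,dy=+2->D; (4,7):dx=-1,dy=+15->D; (4,8):dx=-4,dy=+16->D
  (4,9):dx=-6,dy=+11->D; (4,10):dx=-9,dy=+7->D; (5,6):dx=+3,dy=-6->D; (5,7):dx=+12,dy=+7->C
  (5,8):dx=+9,dy=+8->C; (5,9):dx=+7,dy=+3->C; (5,10):dx=+4,dy=-1->D; (6,7):dx=+9,dy=+13->C
  (6,8):dx=+6,dy=+14->C; (6,9):dx=+4,dy=+9->C; (6,10):dx=+1,dy=+5->C; (7,8):dx=-3,dy=+1->D
  (7,9):dx=-5,dy=-4->C; (7,10):dx=-8,dy=-8->C; (8,9):dx=-2,dy=-5->C; (8,10):dx=-5,dy=-9->C
  (9,10):dx=-3,dy=-4->C
Step 2: C = 28, D = 17, total pairs = 45.
Step 3: tau = (C - D)/(n(n-1)/2) = (28 - 17)/45 = 0.244444.
Step 4: Exact two-sided p-value (enumerate n! = 3628800 permutations of y under H0): p = 0.380720.
Step 5: alpha = 0.1. fail to reject H0.

tau_b = 0.2444 (C=28, D=17), p = 0.380720, fail to reject H0.


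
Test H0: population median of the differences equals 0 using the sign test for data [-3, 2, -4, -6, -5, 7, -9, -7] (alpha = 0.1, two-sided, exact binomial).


Step 1: Discard zero differences. Original n = 8; n_eff = number of nonzero differences = 8.
Nonzero differences (with sign): -3, +2, -4, -6, -5, +7, -9, -7
Step 2: Count signs: positive = 2, negative = 6.
Step 3: Under H0: P(positive) = 0.5, so the number of positives S ~ Bin(8, 0.5).
Step 4: Two-sided exact p-value = sum of Bin(8,0.5) probabilities at or below the observed probability = 0.289062.
Step 5: alpha = 0.1. fail to reject H0.

n_eff = 8, pos = 2, neg = 6, p = 0.289062, fail to reject H0.


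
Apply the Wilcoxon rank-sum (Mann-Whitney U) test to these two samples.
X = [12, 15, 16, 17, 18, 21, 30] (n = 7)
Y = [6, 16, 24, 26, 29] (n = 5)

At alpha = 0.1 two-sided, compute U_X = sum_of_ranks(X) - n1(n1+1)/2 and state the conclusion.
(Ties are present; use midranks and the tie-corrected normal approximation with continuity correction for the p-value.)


Step 1: Combine and sort all 12 observations; assign midranks.
sorted (value, group): (6,Y), (12,X), (15,X), (16,X), (16,Y), (17,X), (18,X), (21,X), (24,Y), (26,Y), (29,Y), (30,X)
ranks: 6->1, 12->2, 15->3, 16->4.5, 16->4.5, 17->6, 18->7, 21->8, 24->9, 26->10, 29->11, 30->12
Step 2: Rank sum for X: R1 = 2 + 3 + 4.5 + 6 + 7 + 8 + 12 = 42.5.
Step 3: U_X = R1 - n1(n1+1)/2 = 42.5 - 7*8/2 = 42.5 - 28 = 14.5.
       U_Y = n1*n2 - U_X = 35 - 14.5 = 20.5.
Step 4: Ties are present, so use the tie-corrected normal approximation (with continuity correction) for the p-value.
Step 5: p-value = 0.684221; compare to alpha = 0.1. fail to reject H0.

U_X = 14.5, p = 0.684221, fail to reject H0 at alpha = 0.1.


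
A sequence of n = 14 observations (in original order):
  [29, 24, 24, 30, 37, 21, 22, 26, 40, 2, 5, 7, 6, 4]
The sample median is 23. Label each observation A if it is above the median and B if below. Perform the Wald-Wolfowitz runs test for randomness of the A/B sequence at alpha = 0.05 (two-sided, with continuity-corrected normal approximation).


Step 1: Compute median = 23; label A = above, B = below.
Labels in order: AAAAABBAABBBBB  (n_A = 7, n_B = 7)
Step 2: Count runs R = 4.
Step 3: Under H0 (random ordering), E[R] = 2*n_A*n_B/(n_A+n_B) + 1 = 2*7*7/14 + 1 = 8.0000.
        Var[R] = 2*n_A*n_B*(2*n_A*n_B - n_A - n_B) / ((n_A+n_B)^2 * (n_A+n_B-1)) = 8232/2548 = 3.2308.
        SD[R] = 1.7974.
Step 4: Continuity-corrected z = (R + 0.5 - E[R]) / SD[R] = (4 + 0.5 - 8.0000) / 1.7974 = -1.9472.
Step 5: Two-sided p-value via normal approximation = 2*(1 - Phi(|z|)) = 0.051508.
Step 6: alpha = 0.05. fail to reject H0.

R = 4, z = -1.9472, p = 0.051508, fail to reject H0.


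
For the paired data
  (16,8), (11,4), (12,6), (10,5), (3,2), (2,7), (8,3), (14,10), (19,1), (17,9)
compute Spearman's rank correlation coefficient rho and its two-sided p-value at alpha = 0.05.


Step 1: Rank x and y separately (midranks; no ties here).
rank(x): 16->8, 11->5, 12->6, 10->4, 3->2, 2->1, 8->3, 14->7, 19->10, 17->9
rank(y): 8->8, 4->4, 6->6, 5->5, 2->2, 7->7, 3->3, 10->10, 1->1, 9->9
Step 2: d_i = R_x(i) - R_y(i); compute d_i^2.
  (8-8)^2=0, (5-4)^2=1, (6-6)^2=0, (4-5)^2=1, (2-2)^2=0, (1-7)^2=36, (3-3)^2=0, (7-10)^2=9, (10-1)^2=81, (9-9)^2=0
sum(d^2) = 128.
Step 3: rho = 1 - 6*128 / (10*(10^2 - 1)) = 1 - 768/990 = 0.224242.
Step 4: Under H0, t = rho * sqrt((n-2)/(1-rho^2)) = 0.6508 ~ t(8).
Step 5: Two-sided p-value from the t-distribution with 8 df = 0.533401.
Step 6: alpha = 0.05. fail to reject H0.

rho = 0.2242, p = 0.533401, fail to reject H0 at alpha = 0.05.


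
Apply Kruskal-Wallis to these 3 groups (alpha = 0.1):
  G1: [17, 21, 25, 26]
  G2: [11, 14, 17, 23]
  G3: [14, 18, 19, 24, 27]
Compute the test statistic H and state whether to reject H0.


Step 1: Combine all N = 13 observations and assign midranks.
sorted (value, group, rank): (11,G2,1), (14,G2,2.5), (14,G3,2.5), (17,G1,4.5), (17,G2,4.5), (18,G3,6), (19,G3,7), (21,G1,8), (23,G2,9), (24,G3,10), (25,G1,11), (26,G1,12), (27,G3,13)
Step 2: Sum ranks within each group.
R_1 = 35.5 (n_1 = 4)
R_2 = 17 (n_2 = 4)
R_3 = 38.5 (n_3 = 5)
Step 3: H = 12/(N(N+1)) * sum(R_i^2/n_i) - 3(N+1)
     = 12/(13*14) * (35.5^2/4 + 17^2/4 + 38.5^2/5) - 3*14
     = 0.065934 * 683.763 - 42
     = 3.083242.
Step 4: Ties present; correction factor C = 1 - 12/(13^3 - 13) = 0.994505. Corrected H = 3.083242 / 0.994505 = 3.100276.
Step 5: Under H0, H ~ chi^2(2); p-value = 0.212219.
Step 6: alpha = 0.1. fail to reject H0.

H = 3.1003, df = 2, p = 0.212219, fail to reject H0.


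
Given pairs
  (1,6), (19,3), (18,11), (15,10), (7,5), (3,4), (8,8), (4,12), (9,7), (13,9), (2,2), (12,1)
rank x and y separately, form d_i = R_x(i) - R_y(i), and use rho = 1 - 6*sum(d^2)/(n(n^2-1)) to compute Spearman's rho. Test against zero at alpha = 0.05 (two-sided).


Step 1: Rank x and y separately (midranks; no ties here).
rank(x): 1->1, 19->12, 18->11, 15->10, 7->5, 3->3, 8->6, 4->4, 9->7, 13->9, 2->2, 12->8
rank(y): 6->6, 3->3, 11->11, 10->10, 5->5, 4->4, 8->8, 12->12, 7->7, 9->9, 2->2, 1->1
Step 2: d_i = R_x(i) - R_y(i); compute d_i^2.
  (1-6)^2=25, (12-3)^2=81, (11-11)^2=0, (10-10)^2=0, (5-5)^2=0, (3-4)^2=1, (6-8)^2=4, (4-12)^2=64, (7-7)^2=0, (9-9)^2=0, (2-2)^2=0, (8-1)^2=49
sum(d^2) = 224.
Step 3: rho = 1 - 6*224 / (12*(12^2 - 1)) = 1 - 1344/1716 = 0.216783.
Step 4: Under H0, t = rho * sqrt((n-2)/(1-rho^2)) = 0.7022 ~ t(10).
Step 5: Two-sided p-value from the t-distribution with 10 df = 0.498556.
Step 6: alpha = 0.05. fail to reject H0.

rho = 0.2168, p = 0.498556, fail to reject H0 at alpha = 0.05.


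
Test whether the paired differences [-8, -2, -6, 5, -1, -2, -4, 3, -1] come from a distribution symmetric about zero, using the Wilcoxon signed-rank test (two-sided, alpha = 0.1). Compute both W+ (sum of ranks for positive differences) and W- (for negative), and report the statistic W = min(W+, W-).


Step 1: Drop any zero differences (none here) and take |d_i|.
|d| = [8, 2, 6, 5, 1, 2, 4, 3, 1]
Step 2: Midrank |d_i| (ties get averaged ranks).
ranks: |8|->9, |2|->3.5, |6|->8, |5|->7, |1|->1.5, |2|->3.5, |4|->6, |3|->5, |1|->1.5
Step 3: Attach original signs; sum ranks with positive sign and with negative sign.
W+ = 7 + 5 = 12
W- = 9 + 3.5 + 8 + 1.5 + 3.5 + 6 + 1.5 = 33
(Check: W+ + W- = 45 should equal n(n+1)/2 = 45.)
Step 4: Test statistic W = min(W+, W-) = 12.
Step 5: Ties in |d|, so use the tie-corrected normal approximation.
        E[W] = n(n+1)/4 = 9*10/4 = 22.5.
        Tie groups: |d|=1 (t=2), |d|=2 (t=2); sum(t^3 - t) = 12.
        Var[W] = n(n+1)(2n+1)/24 - sum(t^3-t)/48 = 1710/24 - 12/48 = 71.
        z = (W - E[W]) / sqrt(Var[W]) = (12 - 22.5) / 8.4261 = -1.2461.
        Two-sided p = 2*Phi(z) = 0.212720.
Step 6: alpha = 0.1. fail to reject H0.

W+ = 12, W- = 33, W = min = 12, p = 0.212720, fail to reject H0.


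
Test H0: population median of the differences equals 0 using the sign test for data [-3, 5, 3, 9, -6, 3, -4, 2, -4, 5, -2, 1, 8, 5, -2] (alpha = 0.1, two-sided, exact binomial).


Step 1: Discard zero differences. Original n = 15; n_eff = number of nonzero differences = 15.
Nonzero differences (with sign): -3, +5, +3, +9, -6, +3, -4, +2, -4, +5, -2, +1, +8, +5, -2
Step 2: Count signs: positive = 9, negative = 6.
Step 3: Under H0: P(positive) = 0.5, so the number of positives S ~ Bin(15, 0.5).
Step 4: Two-sided exact p-value = sum of Bin(15,0.5) probabilities at or below the observed probability = 0.607239.
Step 5: alpha = 0.1. fail to reject H0.

n_eff = 15, pos = 9, neg = 6, p = 0.607239, fail to reject H0.


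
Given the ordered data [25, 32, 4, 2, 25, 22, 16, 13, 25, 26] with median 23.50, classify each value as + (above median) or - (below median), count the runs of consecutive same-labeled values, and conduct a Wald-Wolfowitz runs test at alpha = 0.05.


Step 1: Compute median = 23.50; label A = above, B = below.
Labels in order: AABBABBBAA  (n_A = 5, n_B = 5)
Step 2: Count runs R = 5.
Step 3: Under H0 (random ordering), E[R] = 2*n_A*n_B/(n_A+n_B) + 1 = 2*5*5/10 + 1 = 6.0000.
        Var[R] = 2*n_A*n_B*(2*n_A*n_B - n_A - n_B) / ((n_A+n_B)^2 * (n_A+n_B-1)) = 2000/900 = 2.2222.
        SD[R] = 1.4907.
Step 4: Continuity-corrected z = (R + 0.5 - E[R]) / SD[R] = (5 + 0.5 - 6.0000) / 1.4907 = -0.3354.
Step 5: Two-sided p-value via normal approximation = 2*(1 - Phi(|z|)) = 0.737316.
Step 6: alpha = 0.05. fail to reject H0.

R = 5, z = -0.3354, p = 0.737316, fail to reject H0.


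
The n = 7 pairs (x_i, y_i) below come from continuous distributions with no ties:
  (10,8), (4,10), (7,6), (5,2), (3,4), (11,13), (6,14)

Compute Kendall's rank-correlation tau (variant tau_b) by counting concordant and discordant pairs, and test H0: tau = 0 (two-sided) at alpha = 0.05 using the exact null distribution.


Step 1: Enumerate the 21 unordered pairs (i,j) with i<j and classify each by sign(x_j-x_i) * sign(y_j-y_i).
  (1,2):dx=-6,dy=+2->D; (1,3):dx=-3,dy=-2->C; (1,4):dx=-5,dy=-6->C; (1,5):dx=-7,dy=-4->C
  (1,6):dx=+1,dy=+5->C; (1,7):dx=-4,dy=+6->D; (2,3):dx=+3,dy=-4->D; (2,4):dx=+1,dy=-8->D
  (2,5):dx=-1,dy=-6->C; (2,6):dx=+7,dy=+3->C; (2,7):dx=+2,dy=+4->C; (3,4):dx=-2,dy=-4->C
  (3,5):dx=-4,dy=-2->C; (3,6):dx=+4,dy=+7->C; (3,7):dx=-1,dy=+8->D; (4,5):dx=-2,dy=+2->D
  (4,6):dx=+6,dy=+11->C; (4,7):dx=+1,dy=+12->C; (5,6):dx=+8,dy=+9->C; (5,7):dx=+3,dy=+10->C
  (6,7):dx=-5,dy=+1->D
Step 2: C = 14, D = 7, total pairs = 21.
Step 3: tau = (C - D)/(n(n-1)/2) = (14 - 7)/21 = 0.333333.
Step 4: Exact two-sided p-value (enumerate n! = 5040 permutations of y under H0): p = 0.381349.
Step 5: alpha = 0.05. fail to reject H0.

tau_b = 0.3333 (C=14, D=7), p = 0.381349, fail to reject H0.


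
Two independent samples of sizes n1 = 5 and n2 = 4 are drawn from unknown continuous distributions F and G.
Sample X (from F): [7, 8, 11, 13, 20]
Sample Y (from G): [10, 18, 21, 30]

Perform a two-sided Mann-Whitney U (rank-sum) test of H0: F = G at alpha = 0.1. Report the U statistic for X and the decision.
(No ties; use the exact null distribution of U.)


Step 1: Combine and sort all 9 observations; assign midranks.
sorted (value, group): (7,X), (8,X), (10,Y), (11,X), (13,X), (18,Y), (20,X), (21,Y), (30,Y)
ranks: 7->1, 8->2, 10->3, 11->4, 13->5, 18->6, 20->7, 21->8, 30->9
Step 2: Rank sum for X: R1 = 1 + 2 + 4 + 5 + 7 = 19.
Step 3: U_X = R1 - n1(n1+1)/2 = 19 - 5*6/2 = 19 - 15 = 4.
       U_Y = n1*n2 - U_X = 20 - 4 = 16.
Step 4: No ties, so the exact null distribution of U (based on enumerating the C(9,5) = 126 equally likely rank assignments) gives the two-sided p-value.
Step 5: p-value = 0.190476; compare to alpha = 0.1. fail to reject H0.

U_X = 4, p = 0.190476, fail to reject H0 at alpha = 0.1.


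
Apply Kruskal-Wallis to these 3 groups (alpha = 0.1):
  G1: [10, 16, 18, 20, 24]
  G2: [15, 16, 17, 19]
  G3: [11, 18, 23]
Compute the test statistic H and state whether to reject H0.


Step 1: Combine all N = 12 observations and assign midranks.
sorted (value, group, rank): (10,G1,1), (11,G3,2), (15,G2,3), (16,G1,4.5), (16,G2,4.5), (17,G2,6), (18,G1,7.5), (18,G3,7.5), (19,G2,9), (20,G1,10), (23,G3,11), (24,G1,12)
Step 2: Sum ranks within each group.
R_1 = 35 (n_1 = 5)
R_2 = 22.5 (n_2 = 4)
R_3 = 20.5 (n_3 = 3)
Step 3: H = 12/(N(N+1)) * sum(R_i^2/n_i) - 3(N+1)
     = 12/(12*13) * (35^2/5 + 22.5^2/4 + 20.5^2/3) - 3*13
     = 0.076923 * 511.646 - 39
     = 0.357372.
Step 4: Ties present; correction factor C = 1 - 12/(12^3 - 12) = 0.993007. Corrected H = 0.357372 / 0.993007 = 0.359888.
Step 5: Under H0, H ~ chi^2(2); p-value = 0.835317.
Step 6: alpha = 0.1. fail to reject H0.

H = 0.3599, df = 2, p = 0.835317, fail to reject H0.


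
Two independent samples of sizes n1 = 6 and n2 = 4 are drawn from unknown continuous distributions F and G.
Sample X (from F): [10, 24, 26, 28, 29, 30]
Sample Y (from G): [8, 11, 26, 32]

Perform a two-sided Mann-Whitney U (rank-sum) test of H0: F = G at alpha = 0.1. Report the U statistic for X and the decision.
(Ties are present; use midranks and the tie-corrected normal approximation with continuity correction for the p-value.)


Step 1: Combine and sort all 10 observations; assign midranks.
sorted (value, group): (8,Y), (10,X), (11,Y), (24,X), (26,X), (26,Y), (28,X), (29,X), (30,X), (32,Y)
ranks: 8->1, 10->2, 11->3, 24->4, 26->5.5, 26->5.5, 28->7, 29->8, 30->9, 32->10
Step 2: Rank sum for X: R1 = 2 + 4 + 5.5 + 7 + 8 + 9 = 35.5.
Step 3: U_X = R1 - n1(n1+1)/2 = 35.5 - 6*7/2 = 35.5 - 21 = 14.5.
       U_Y = n1*n2 - U_X = 24 - 14.5 = 9.5.
Step 4: Ties are present, so use the tie-corrected normal approximation (with continuity correction) for the p-value.
Step 5: p-value = 0.668870; compare to alpha = 0.1. fail to reject H0.

U_X = 14.5, p = 0.668870, fail to reject H0 at alpha = 0.1.


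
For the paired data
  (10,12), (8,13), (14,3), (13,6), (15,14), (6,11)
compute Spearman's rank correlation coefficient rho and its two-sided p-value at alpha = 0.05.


Step 1: Rank x and y separately (midranks; no ties here).
rank(x): 10->3, 8->2, 14->5, 13->4, 15->6, 6->1
rank(y): 12->4, 13->5, 3->1, 6->2, 14->6, 11->3
Step 2: d_i = R_x(i) - R_y(i); compute d_i^2.
  (3-4)^2=1, (2-5)^2=9, (5-1)^2=16, (4-2)^2=4, (6-6)^2=0, (1-3)^2=4
sum(d^2) = 34.
Step 3: rho = 1 - 6*34 / (6*(6^2 - 1)) = 1 - 204/210 = 0.028571.
Step 4: Under H0, t = rho * sqrt((n-2)/(1-rho^2)) = 0.0572 ~ t(4).
Step 5: Two-sided p-value from the t-distribution with 4 df = 0.957155.
Step 6: alpha = 0.05. fail to reject H0.

rho = 0.0286, p = 0.957155, fail to reject H0 at alpha = 0.05.


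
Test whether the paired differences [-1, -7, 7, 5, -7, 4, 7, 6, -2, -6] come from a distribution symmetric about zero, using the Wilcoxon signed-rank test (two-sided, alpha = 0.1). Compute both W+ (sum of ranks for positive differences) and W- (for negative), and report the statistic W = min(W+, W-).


Step 1: Drop any zero differences (none here) and take |d_i|.
|d| = [1, 7, 7, 5, 7, 4, 7, 6, 2, 6]
Step 2: Midrank |d_i| (ties get averaged ranks).
ranks: |1|->1, |7|->8.5, |7|->8.5, |5|->4, |7|->8.5, |4|->3, |7|->8.5, |6|->5.5, |2|->2, |6|->5.5
Step 3: Attach original signs; sum ranks with positive sign and with negative sign.
W+ = 8.5 + 4 + 3 + 8.5 + 5.5 = 29.5
W- = 1 + 8.5 + 8.5 + 2 + 5.5 = 25.5
(Check: W+ + W- = 55 should equal n(n+1)/2 = 55.)
Step 4: Test statistic W = min(W+, W-) = 25.5.
Step 5: Ties in |d|, so use the tie-corrected normal approximation.
        E[W] = n(n+1)/4 = 10*11/4 = 27.5.
        Tie groups: |d|=6 (t=2), |d|=7 (t=4); sum(t^3 - t) = 66.
        Var[W] = n(n+1)(2n+1)/24 - sum(t^3-t)/48 = 2310/24 - 66/48 = 94.875.
        z = (W - E[W]) / sqrt(Var[W]) = (25.5 - 27.5) / 9.7404 = -0.2053.
        Two-sided p = 2*Phi(z) = 0.837314.
Step 6: alpha = 0.1. fail to reject H0.

W+ = 29.5, W- = 25.5, W = min = 25.5, p = 0.837314, fail to reject H0.


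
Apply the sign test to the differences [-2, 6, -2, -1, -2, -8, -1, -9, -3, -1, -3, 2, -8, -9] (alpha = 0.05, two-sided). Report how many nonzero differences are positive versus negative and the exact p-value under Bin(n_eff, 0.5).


Step 1: Discard zero differences. Original n = 14; n_eff = number of nonzero differences = 14.
Nonzero differences (with sign): -2, +6, -2, -1, -2, -8, -1, -9, -3, -1, -3, +2, -8, -9
Step 2: Count signs: positive = 2, negative = 12.
Step 3: Under H0: P(positive) = 0.5, so the number of positives S ~ Bin(14, 0.5).
Step 4: Two-sided exact p-value = sum of Bin(14,0.5) probabilities at or below the observed probability = 0.012939.
Step 5: alpha = 0.05. reject H0.

n_eff = 14, pos = 2, neg = 12, p = 0.012939, reject H0.


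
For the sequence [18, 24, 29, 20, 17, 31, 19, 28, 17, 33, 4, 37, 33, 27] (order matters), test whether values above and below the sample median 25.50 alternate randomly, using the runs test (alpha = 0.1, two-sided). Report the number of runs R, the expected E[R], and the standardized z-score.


Step 1: Compute median = 25.50; label A = above, B = below.
Labels in order: BBABBABABABAAA  (n_A = 7, n_B = 7)
Step 2: Count runs R = 10.
Step 3: Under H0 (random ordering), E[R] = 2*n_A*n_B/(n_A+n_B) + 1 = 2*7*7/14 + 1 = 8.0000.
        Var[R] = 2*n_A*n_B*(2*n_A*n_B - n_A - n_B) / ((n_A+n_B)^2 * (n_A+n_B-1)) = 8232/2548 = 3.2308.
        SD[R] = 1.7974.
Step 4: Continuity-corrected z = (R - 0.5 - E[R]) / SD[R] = (10 - 0.5 - 8.0000) / 1.7974 = 0.8345.
Step 5: Two-sided p-value via normal approximation = 2*(1 - Phi(|z|)) = 0.403986.
Step 6: alpha = 0.1. fail to reject H0.

R = 10, z = 0.8345, p = 0.403986, fail to reject H0.


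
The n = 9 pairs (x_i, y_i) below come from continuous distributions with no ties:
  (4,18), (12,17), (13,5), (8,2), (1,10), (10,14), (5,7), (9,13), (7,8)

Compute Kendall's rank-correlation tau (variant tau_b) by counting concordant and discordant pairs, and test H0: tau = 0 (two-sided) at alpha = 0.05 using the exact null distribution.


Step 1: Enumerate the 36 unordered pairs (i,j) with i<j and classify each by sign(x_j-x_i) * sign(y_j-y_i).
  (1,2):dx=+8,dy=-1->D; (1,3):dx=+9,dy=-13->D; (1,4):dx=+4,dy=-16->D; (1,5):dx=-3,dy=-8->C
  (1,6):dx=+6,dy=-4->D; (1,7):dx=+1,dy=-11->D; (1,8):dx=+5,dy=-5->D; (1,9):dx=+3,dy=-10->D
  (2,3):dx=+1,dy=-12->D; (2,4):dx=-4,dy=-15->C; (2,5):dx=-11,dy=-7->C; (2,6):dx=-2,dy=-3->C
  (2,7):dx=-7,dy=-10->C; (2,8):dx=-3,dy=-4->C; (2,9):dx=-5,dy=-9->C; (3,4):dx=-5,dy=-3->C
  (3,5):dx=-12,dy=+5->D; (3,6):dx=-3,dy=+9->D; (3,7):dx=-8,dy=+2->D; (3,8):dx=-4,dy=+8->D
  (3,9):dx=-6,dy=+3->D; (4,5):dx=-7,dy=+8->D; (4,6):dx=+2,dy=+12->C; (4,7):dx=-3,dy=+5->D
  (4,8):dx=+1,dy=+11->C; (4,9):dx=-1,dy=+6->D; (5,6):dx=+9,dy=+4->C; (5,7):dx=+4,dy=-3->D
  (5,8):dx=+8,dy=+3->C; (5,9):dx=+6,dy=-2->D; (6,7):dx=-5,dy=-7->C; (6,8):dx=-1,dy=-1->C
  (6,9):dx=-3,dy=-6->C; (7,8):dx=+4,dy=+6->C; (7,9):dx=+2,dy=+1->C; (8,9):dx=-2,dy=-5->C
Step 2: C = 18, D = 18, total pairs = 36.
Step 3: tau = (C - D)/(n(n-1)/2) = (18 - 18)/36 = 0.000000.
Step 4: Exact two-sided p-value (enumerate n! = 362880 permutations of y under H0): p = 1.000000.
Step 5: alpha = 0.05. fail to reject H0.

tau_b = 0.0000 (C=18, D=18), p = 1.000000, fail to reject H0.


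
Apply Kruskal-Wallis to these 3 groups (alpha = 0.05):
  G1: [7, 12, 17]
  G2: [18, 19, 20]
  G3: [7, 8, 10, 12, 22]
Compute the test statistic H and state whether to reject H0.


Step 1: Combine all N = 11 observations and assign midranks.
sorted (value, group, rank): (7,G1,1.5), (7,G3,1.5), (8,G3,3), (10,G3,4), (12,G1,5.5), (12,G3,5.5), (17,G1,7), (18,G2,8), (19,G2,9), (20,G2,10), (22,G3,11)
Step 2: Sum ranks within each group.
R_1 = 14 (n_1 = 3)
R_2 = 27 (n_2 = 3)
R_3 = 25 (n_3 = 5)
Step 3: H = 12/(N(N+1)) * sum(R_i^2/n_i) - 3(N+1)
     = 12/(11*12) * (14^2/3 + 27^2/3 + 25^2/5) - 3*12
     = 0.090909 * 433.333 - 36
     = 3.393939.
Step 4: Ties present; correction factor C = 1 - 12/(11^3 - 11) = 0.990909. Corrected H = 3.393939 / 0.990909 = 3.425076.
Step 5: Under H0, H ~ chi^2(2); p-value = 0.180407.
Step 6: alpha = 0.05. fail to reject H0.

H = 3.4251, df = 2, p = 0.180407, fail to reject H0.


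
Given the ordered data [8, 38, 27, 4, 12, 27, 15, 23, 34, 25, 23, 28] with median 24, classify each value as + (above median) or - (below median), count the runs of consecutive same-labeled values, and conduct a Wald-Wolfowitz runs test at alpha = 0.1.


Step 1: Compute median = 24; label A = above, B = below.
Labels in order: BAABBABBAABA  (n_A = 6, n_B = 6)
Step 2: Count runs R = 8.
Step 3: Under H0 (random ordering), E[R] = 2*n_A*n_B/(n_A+n_B) + 1 = 2*6*6/12 + 1 = 7.0000.
        Var[R] = 2*n_A*n_B*(2*n_A*n_B - n_A - n_B) / ((n_A+n_B)^2 * (n_A+n_B-1)) = 4320/1584 = 2.7273.
        SD[R] = 1.6514.
Step 4: Continuity-corrected z = (R - 0.5 - E[R]) / SD[R] = (8 - 0.5 - 7.0000) / 1.6514 = 0.3028.
Step 5: Two-sided p-value via normal approximation = 2*(1 - Phi(|z|)) = 0.762069.
Step 6: alpha = 0.1. fail to reject H0.

R = 8, z = 0.3028, p = 0.762069, fail to reject H0.


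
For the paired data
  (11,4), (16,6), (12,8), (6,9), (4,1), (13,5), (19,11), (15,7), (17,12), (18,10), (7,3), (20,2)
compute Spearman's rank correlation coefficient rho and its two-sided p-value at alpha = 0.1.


Step 1: Rank x and y separately (midranks; no ties here).
rank(x): 11->4, 16->8, 12->5, 6->2, 4->1, 13->6, 19->11, 15->7, 17->9, 18->10, 7->3, 20->12
rank(y): 4->4, 6->6, 8->8, 9->9, 1->1, 5->5, 11->11, 7->7, 12->12, 10->10, 3->3, 2->2
Step 2: d_i = R_x(i) - R_y(i); compute d_i^2.
  (4-4)^2=0, (8-6)^2=4, (5-8)^2=9, (2-9)^2=49, (1-1)^2=0, (6-5)^2=1, (11-11)^2=0, (7-7)^2=0, (9-12)^2=9, (10-10)^2=0, (3-3)^2=0, (12-2)^2=100
sum(d^2) = 172.
Step 3: rho = 1 - 6*172 / (12*(12^2 - 1)) = 1 - 1032/1716 = 0.398601.
Step 4: Under H0, t = rho * sqrt((n-2)/(1-rho^2)) = 1.3744 ~ t(10).
Step 5: Two-sided p-value from the t-distribution with 10 df = 0.199335.
Step 6: alpha = 0.1. fail to reject H0.

rho = 0.3986, p = 0.199335, fail to reject H0 at alpha = 0.1.


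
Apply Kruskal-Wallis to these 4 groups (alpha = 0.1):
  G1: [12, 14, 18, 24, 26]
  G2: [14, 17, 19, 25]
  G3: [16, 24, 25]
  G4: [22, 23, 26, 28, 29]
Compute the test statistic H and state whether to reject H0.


Step 1: Combine all N = 17 observations and assign midranks.
sorted (value, group, rank): (12,G1,1), (14,G1,2.5), (14,G2,2.5), (16,G3,4), (17,G2,5), (18,G1,6), (19,G2,7), (22,G4,8), (23,G4,9), (24,G1,10.5), (24,G3,10.5), (25,G2,12.5), (25,G3,12.5), (26,G1,14.5), (26,G4,14.5), (28,G4,16), (29,G4,17)
Step 2: Sum ranks within each group.
R_1 = 34.5 (n_1 = 5)
R_2 = 27 (n_2 = 4)
R_3 = 27 (n_3 = 3)
R_4 = 64.5 (n_4 = 5)
Step 3: H = 12/(N(N+1)) * sum(R_i^2/n_i) - 3(N+1)
     = 12/(17*18) * (34.5^2/5 + 27^2/4 + 27^2/3 + 64.5^2/5) - 3*18
     = 0.039216 * 1495.35 - 54
     = 4.641176.
Step 4: Ties present; correction factor C = 1 - 24/(17^3 - 17) = 0.995098. Corrected H = 4.641176 / 0.995098 = 4.664039.
Step 5: Under H0, H ~ chi^2(3); p-value = 0.198117.
Step 6: alpha = 0.1. fail to reject H0.

H = 4.6640, df = 3, p = 0.198117, fail to reject H0.


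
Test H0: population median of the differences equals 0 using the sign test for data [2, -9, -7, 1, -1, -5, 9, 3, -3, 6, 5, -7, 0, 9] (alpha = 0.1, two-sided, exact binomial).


Step 1: Discard zero differences. Original n = 14; n_eff = number of nonzero differences = 13.
Nonzero differences (with sign): +2, -9, -7, +1, -1, -5, +9, +3, -3, +6, +5, -7, +9
Step 2: Count signs: positive = 7, negative = 6.
Step 3: Under H0: P(positive) = 0.5, so the number of positives S ~ Bin(13, 0.5).
Step 4: Two-sided exact p-value = sum of Bin(13,0.5) probabilities at or below the observed probability = 1.000000.
Step 5: alpha = 0.1. fail to reject H0.

n_eff = 13, pos = 7, neg = 6, p = 1.000000, fail to reject H0.


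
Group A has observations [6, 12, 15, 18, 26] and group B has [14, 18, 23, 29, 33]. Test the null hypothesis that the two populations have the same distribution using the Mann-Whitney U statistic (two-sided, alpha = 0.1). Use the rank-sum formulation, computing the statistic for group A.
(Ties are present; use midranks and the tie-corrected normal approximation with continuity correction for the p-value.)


Step 1: Combine and sort all 10 observations; assign midranks.
sorted (value, group): (6,X), (12,X), (14,Y), (15,X), (18,X), (18,Y), (23,Y), (26,X), (29,Y), (33,Y)
ranks: 6->1, 12->2, 14->3, 15->4, 18->5.5, 18->5.5, 23->7, 26->8, 29->9, 33->10
Step 2: Rank sum for X: R1 = 1 + 2 + 4 + 5.5 + 8 = 20.5.
Step 3: U_X = R1 - n1(n1+1)/2 = 20.5 - 5*6/2 = 20.5 - 15 = 5.5.
       U_Y = n1*n2 - U_X = 25 - 5.5 = 19.5.
Step 4: Ties are present, so use the tie-corrected normal approximation (with continuity correction) for the p-value.
Step 5: p-value = 0.173217; compare to alpha = 0.1. fail to reject H0.

U_X = 5.5, p = 0.173217, fail to reject H0 at alpha = 0.1.


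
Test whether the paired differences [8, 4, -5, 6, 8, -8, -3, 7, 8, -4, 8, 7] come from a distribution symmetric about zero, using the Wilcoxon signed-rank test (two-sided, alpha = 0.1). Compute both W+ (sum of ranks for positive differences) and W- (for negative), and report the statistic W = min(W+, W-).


Step 1: Drop any zero differences (none here) and take |d_i|.
|d| = [8, 4, 5, 6, 8, 8, 3, 7, 8, 4, 8, 7]
Step 2: Midrank |d_i| (ties get averaged ranks).
ranks: |8|->10, |4|->2.5, |5|->4, |6|->5, |8|->10, |8|->10, |3|->1, |7|->6.5, |8|->10, |4|->2.5, |8|->10, |7|->6.5
Step 3: Attach original signs; sum ranks with positive sign and with negative sign.
W+ = 10 + 2.5 + 5 + 10 + 6.5 + 10 + 10 + 6.5 = 60.5
W- = 4 + 10 + 1 + 2.5 = 17.5
(Check: W+ + W- = 78 should equal n(n+1)/2 = 78.)
Step 4: Test statistic W = min(W+, W-) = 17.5.
Step 5: Ties in |d|, so use the tie-corrected normal approximation.
        E[W] = n(n+1)/4 = 12*13/4 = 39.
        Tie groups: |d|=4 (t=2), |d|=7 (t=2), |d|=8 (t=5); sum(t^3 - t) = 132.
        Var[W] = n(n+1)(2n+1)/24 - sum(t^3-t)/48 = 3900/24 - 132/48 = 159.75.
        z = (W - E[W]) / sqrt(Var[W]) = (17.5 - 39) / 12.6392 = -1.7011.
        Two-sided p = 2*Phi(z) = 0.088933.
Step 6: alpha = 0.1. reject H0.

W+ = 60.5, W- = 17.5, W = min = 17.5, p = 0.088933, reject H0.


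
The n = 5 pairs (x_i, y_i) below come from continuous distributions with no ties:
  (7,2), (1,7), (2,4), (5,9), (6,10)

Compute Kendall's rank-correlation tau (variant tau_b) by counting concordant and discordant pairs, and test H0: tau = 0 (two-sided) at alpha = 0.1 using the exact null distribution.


Step 1: Enumerate the 10 unordered pairs (i,j) with i<j and classify each by sign(x_j-x_i) * sign(y_j-y_i).
  (1,2):dx=-6,dy=+5->D; (1,3):dx=-5,dy=+2->D; (1,4):dx=-2,dy=+7->D; (1,5):dx=-1,dy=+8->D
  (2,3):dx=+1,dy=-3->D; (2,4):dx=+4,dy=+2->C; (2,5):dx=+5,dy=+3->C; (3,4):dx=+3,dy=+5->C
  (3,5):dx=+4,dy=+6->C; (4,5):dx=+1,dy=+1->C
Step 2: C = 5, D = 5, total pairs = 10.
Step 3: tau = (C - D)/(n(n-1)/2) = (5 - 5)/10 = 0.000000.
Step 4: Exact two-sided p-value (enumerate n! = 120 permutations of y under H0): p = 1.000000.
Step 5: alpha = 0.1. fail to reject H0.

tau_b = 0.0000 (C=5, D=5), p = 1.000000, fail to reject H0.


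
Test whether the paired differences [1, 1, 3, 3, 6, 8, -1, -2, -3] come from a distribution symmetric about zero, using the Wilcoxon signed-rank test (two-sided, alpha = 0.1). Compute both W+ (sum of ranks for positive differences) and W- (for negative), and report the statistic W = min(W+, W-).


Step 1: Drop any zero differences (none here) and take |d_i|.
|d| = [1, 1, 3, 3, 6, 8, 1, 2, 3]
Step 2: Midrank |d_i| (ties get averaged ranks).
ranks: |1|->2, |1|->2, |3|->6, |3|->6, |6|->8, |8|->9, |1|->2, |2|->4, |3|->6
Step 3: Attach original signs; sum ranks with positive sign and with negative sign.
W+ = 2 + 2 + 6 + 6 + 8 + 9 = 33
W- = 2 + 4 + 6 = 12
(Check: W+ + W- = 45 should equal n(n+1)/2 = 45.)
Step 4: Test statistic W = min(W+, W-) = 12.
Step 5: Ties in |d|, so use the tie-corrected normal approximation.
        E[W] = n(n+1)/4 = 9*10/4 = 22.5.
        Tie groups: |d|=1 (t=3), |d|=3 (t=3); sum(t^3 - t) = 48.
        Var[W] = n(n+1)(2n+1)/24 - sum(t^3-t)/48 = 1710/24 - 48/48 = 70.25.
        z = (W - E[W]) / sqrt(Var[W]) = (12 - 22.5) / 8.3815 = -1.2528.
        Two-sided p = 2*Phi(z) = 0.210295.
Step 6: alpha = 0.1. fail to reject H0.

W+ = 33, W- = 12, W = min = 12, p = 0.210295, fail to reject H0.


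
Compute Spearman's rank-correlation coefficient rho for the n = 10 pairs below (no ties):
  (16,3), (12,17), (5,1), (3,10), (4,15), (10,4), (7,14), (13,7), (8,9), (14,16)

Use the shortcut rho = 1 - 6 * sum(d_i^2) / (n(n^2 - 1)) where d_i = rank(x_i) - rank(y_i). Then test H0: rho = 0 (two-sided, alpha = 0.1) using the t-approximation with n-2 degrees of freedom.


Step 1: Rank x and y separately (midranks; no ties here).
rank(x): 16->10, 12->7, 5->3, 3->1, 4->2, 10->6, 7->4, 13->8, 8->5, 14->9
rank(y): 3->2, 17->10, 1->1, 10->6, 15->8, 4->3, 14->7, 7->4, 9->5, 16->9
Step 2: d_i = R_x(i) - R_y(i); compute d_i^2.
  (10-2)^2=64, (7-10)^2=9, (3-1)^2=4, (1-6)^2=25, (2-8)^2=36, (6-3)^2=9, (4-7)^2=9, (8-4)^2=16, (5-5)^2=0, (9-9)^2=0
sum(d^2) = 172.
Step 3: rho = 1 - 6*172 / (10*(10^2 - 1)) = 1 - 1032/990 = -0.042424.
Step 4: Under H0, t = rho * sqrt((n-2)/(1-rho^2)) = -0.1201 ~ t(8).
Step 5: Two-sided p-value from the t-distribution with 8 df = 0.907364.
Step 6: alpha = 0.1. fail to reject H0.

rho = -0.0424, p = 0.907364, fail to reject H0 at alpha = 0.1.


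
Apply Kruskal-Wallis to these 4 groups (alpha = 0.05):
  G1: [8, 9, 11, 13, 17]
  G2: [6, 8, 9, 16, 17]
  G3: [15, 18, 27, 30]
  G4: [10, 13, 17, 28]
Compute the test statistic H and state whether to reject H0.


Step 1: Combine all N = 18 observations and assign midranks.
sorted (value, group, rank): (6,G2,1), (8,G1,2.5), (8,G2,2.5), (9,G1,4.5), (9,G2,4.5), (10,G4,6), (11,G1,7), (13,G1,8.5), (13,G4,8.5), (15,G3,10), (16,G2,11), (17,G1,13), (17,G2,13), (17,G4,13), (18,G3,15), (27,G3,16), (28,G4,17), (30,G3,18)
Step 2: Sum ranks within each group.
R_1 = 35.5 (n_1 = 5)
R_2 = 32 (n_2 = 5)
R_3 = 59 (n_3 = 4)
R_4 = 44.5 (n_4 = 4)
Step 3: H = 12/(N(N+1)) * sum(R_i^2/n_i) - 3(N+1)
     = 12/(18*19) * (35.5^2/5 + 32^2/5 + 59^2/4 + 44.5^2/4) - 3*19
     = 0.035088 * 1822.16 - 57
     = 6.935526.
Step 4: Ties present; correction factor C = 1 - 42/(18^3 - 18) = 0.992776. Corrected H = 6.935526 / 0.992776 = 6.985993.
Step 5: Under H0, H ~ chi^2(3); p-value = 0.072346.
Step 6: alpha = 0.05. fail to reject H0.

H = 6.9860, df = 3, p = 0.072346, fail to reject H0.


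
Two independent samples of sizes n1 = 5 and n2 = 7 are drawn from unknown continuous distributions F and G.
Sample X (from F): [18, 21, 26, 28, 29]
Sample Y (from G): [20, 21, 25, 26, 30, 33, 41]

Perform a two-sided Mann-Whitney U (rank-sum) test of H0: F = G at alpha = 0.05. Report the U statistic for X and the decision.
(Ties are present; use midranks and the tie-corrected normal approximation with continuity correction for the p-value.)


Step 1: Combine and sort all 12 observations; assign midranks.
sorted (value, group): (18,X), (20,Y), (21,X), (21,Y), (25,Y), (26,X), (26,Y), (28,X), (29,X), (30,Y), (33,Y), (41,Y)
ranks: 18->1, 20->2, 21->3.5, 21->3.5, 25->5, 26->6.5, 26->6.5, 28->8, 29->9, 30->10, 33->11, 41->12
Step 2: Rank sum for X: R1 = 1 + 3.5 + 6.5 + 8 + 9 = 28.
Step 3: U_X = R1 - n1(n1+1)/2 = 28 - 5*6/2 = 28 - 15 = 13.
       U_Y = n1*n2 - U_X = 35 - 13 = 22.
Step 4: Ties are present, so use the tie-corrected normal approximation (with continuity correction) for the p-value.
Step 5: p-value = 0.514478; compare to alpha = 0.05. fail to reject H0.

U_X = 13, p = 0.514478, fail to reject H0 at alpha = 0.05.


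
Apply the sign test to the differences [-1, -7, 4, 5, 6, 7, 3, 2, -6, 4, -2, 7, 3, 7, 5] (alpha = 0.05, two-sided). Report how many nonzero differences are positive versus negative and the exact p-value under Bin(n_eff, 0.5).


Step 1: Discard zero differences. Original n = 15; n_eff = number of nonzero differences = 15.
Nonzero differences (with sign): -1, -7, +4, +5, +6, +7, +3, +2, -6, +4, -2, +7, +3, +7, +5
Step 2: Count signs: positive = 11, negative = 4.
Step 3: Under H0: P(positive) = 0.5, so the number of positives S ~ Bin(15, 0.5).
Step 4: Two-sided exact p-value = sum of Bin(15,0.5) probabilities at or below the observed probability = 0.118469.
Step 5: alpha = 0.05. fail to reject H0.

n_eff = 15, pos = 11, neg = 4, p = 0.118469, fail to reject H0.


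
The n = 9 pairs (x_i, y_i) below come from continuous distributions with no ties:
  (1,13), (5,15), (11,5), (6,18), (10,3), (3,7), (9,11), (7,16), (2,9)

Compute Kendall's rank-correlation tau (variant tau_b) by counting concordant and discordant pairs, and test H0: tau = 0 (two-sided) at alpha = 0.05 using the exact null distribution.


Step 1: Enumerate the 36 unordered pairs (i,j) with i<j and classify each by sign(x_j-x_i) * sign(y_j-y_i).
  (1,2):dx=+4,dy=+2->C; (1,3):dx=+10,dy=-8->D; (1,4):dx=+5,dy=+5->C; (1,5):dx=+9,dy=-10->D
  (1,6):dx=+2,dy=-6->D; (1,7):dx=+8,dy=-2->D; (1,8):dx=+6,dy=+3->C; (1,9):dx=+1,dy=-4->D
  (2,3):dx=+6,dy=-10->D; (2,4):dx=+1,dy=+3->C; (2,5):dx=+5,dy=-12->D; (2,6):dx=-2,dy=-8->C
  (2,7):dx=+4,dy=-4->D; (2,8):dx=+2,dy=+1->C; (2,9):dx=-3,dy=-6->C; (3,4):dx=-5,dy=+13->D
  (3,5):dx=-1,dy=-2->C; (3,6):dx=-8,dy=+2->D; (3,7):dx=-2,dy=+6->D; (3,8):dx=-4,dy=+11->D
  (3,9):dx=-9,dy=+4->D; (4,5):dx=+4,dy=-15->D; (4,6):dx=-3,dy=-11->C; (4,7):dx=+3,dy=-7->D
  (4,8):dx=+1,dy=-2->D; (4,9):dx=-4,dy=-9->C; (5,6):dx=-7,dy=+4->D; (5,7):dx=-1,dy=+8->D
  (5,8):dx=-3,dy=+13->D; (5,9):dx=-8,dy=+6->D; (6,7):dx=+6,dy=+4->C; (6,8):dx=+4,dy=+9->C
  (6,9):dx=-1,dy=+2->D; (7,8):dx=-2,dy=+5->D; (7,9):dx=-7,dy=-2->C; (8,9):dx=-5,dy=-7->C
Step 2: C = 14, D = 22, total pairs = 36.
Step 3: tau = (C - D)/(n(n-1)/2) = (14 - 22)/36 = -0.222222.
Step 4: Exact two-sided p-value (enumerate n! = 362880 permutations of y under H0): p = 0.476709.
Step 5: alpha = 0.05. fail to reject H0.

tau_b = -0.2222 (C=14, D=22), p = 0.476709, fail to reject H0.


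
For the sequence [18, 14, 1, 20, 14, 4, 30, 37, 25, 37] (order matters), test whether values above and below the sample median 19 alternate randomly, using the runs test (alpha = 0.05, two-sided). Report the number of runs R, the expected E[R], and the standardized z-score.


Step 1: Compute median = 19; label A = above, B = below.
Labels in order: BBBABBAAAA  (n_A = 5, n_B = 5)
Step 2: Count runs R = 4.
Step 3: Under H0 (random ordering), E[R] = 2*n_A*n_B/(n_A+n_B) + 1 = 2*5*5/10 + 1 = 6.0000.
        Var[R] = 2*n_A*n_B*(2*n_A*n_B - n_A - n_B) / ((n_A+n_B)^2 * (n_A+n_B-1)) = 2000/900 = 2.2222.
        SD[R] = 1.4907.
Step 4: Continuity-corrected z = (R + 0.5 - E[R]) / SD[R] = (4 + 0.5 - 6.0000) / 1.4907 = -1.0062.
Step 5: Two-sided p-value via normal approximation = 2*(1 - Phi(|z|)) = 0.314305.
Step 6: alpha = 0.05. fail to reject H0.

R = 4, z = -1.0062, p = 0.314305, fail to reject H0.


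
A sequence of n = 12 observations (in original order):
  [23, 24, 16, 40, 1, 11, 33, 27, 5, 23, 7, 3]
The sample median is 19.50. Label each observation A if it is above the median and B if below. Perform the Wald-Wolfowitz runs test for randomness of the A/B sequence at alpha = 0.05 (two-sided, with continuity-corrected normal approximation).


Step 1: Compute median = 19.50; label A = above, B = below.
Labels in order: AABABBAABABB  (n_A = 6, n_B = 6)
Step 2: Count runs R = 8.
Step 3: Under H0 (random ordering), E[R] = 2*n_A*n_B/(n_A+n_B) + 1 = 2*6*6/12 + 1 = 7.0000.
        Var[R] = 2*n_A*n_B*(2*n_A*n_B - n_A - n_B) / ((n_A+n_B)^2 * (n_A+n_B-1)) = 4320/1584 = 2.7273.
        SD[R] = 1.6514.
Step 4: Continuity-corrected z = (R - 0.5 - E[R]) / SD[R] = (8 - 0.5 - 7.0000) / 1.6514 = 0.3028.
Step 5: Two-sided p-value via normal approximation = 2*(1 - Phi(|z|)) = 0.762069.
Step 6: alpha = 0.05. fail to reject H0.

R = 8, z = 0.3028, p = 0.762069, fail to reject H0.


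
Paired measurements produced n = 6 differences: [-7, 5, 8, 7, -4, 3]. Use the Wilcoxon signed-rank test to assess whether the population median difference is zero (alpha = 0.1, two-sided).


Step 1: Drop any zero differences (none here) and take |d_i|.
|d| = [7, 5, 8, 7, 4, 3]
Step 2: Midrank |d_i| (ties get averaged ranks).
ranks: |7|->4.5, |5|->3, |8|->6, |7|->4.5, |4|->2, |3|->1
Step 3: Attach original signs; sum ranks with positive sign and with negative sign.
W+ = 3 + 6 + 4.5 + 1 = 14.5
W- = 4.5 + 2 = 6.5
(Check: W+ + W- = 21 should equal n(n+1)/2 = 21.)
Step 4: Test statistic W = min(W+, W-) = 6.5.
Step 5: Ties in |d|, so use the tie-corrected normal approximation.
        E[W] = n(n+1)/4 = 6*7/4 = 10.5.
        Tie groups: |d|=7 (t=2); sum(t^3 - t) = 6.
        Var[W] = n(n+1)(2n+1)/24 - sum(t^3-t)/48 = 546/24 - 6/48 = 22.625.
        z = (W - E[W]) / sqrt(Var[W]) = (6.5 - 10.5) / 4.7566 = -0.8409.
        Two-sided p = 2*Phi(z) = 0.400381.
Step 6: alpha = 0.1. fail to reject H0.

W+ = 14.5, W- = 6.5, W = min = 6.5, p = 0.400381, fail to reject H0.


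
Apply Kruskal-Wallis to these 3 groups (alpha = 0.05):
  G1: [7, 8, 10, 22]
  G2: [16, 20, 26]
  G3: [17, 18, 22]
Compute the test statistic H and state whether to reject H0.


Step 1: Combine all N = 10 observations and assign midranks.
sorted (value, group, rank): (7,G1,1), (8,G1,2), (10,G1,3), (16,G2,4), (17,G3,5), (18,G3,6), (20,G2,7), (22,G1,8.5), (22,G3,8.5), (26,G2,10)
Step 2: Sum ranks within each group.
R_1 = 14.5 (n_1 = 4)
R_2 = 21 (n_2 = 3)
R_3 = 19.5 (n_3 = 3)
Step 3: H = 12/(N(N+1)) * sum(R_i^2/n_i) - 3(N+1)
     = 12/(10*11) * (14.5^2/4 + 21^2/3 + 19.5^2/3) - 3*11
     = 0.109091 * 326.312 - 33
     = 2.597727.
Step 4: Ties present; correction factor C = 1 - 6/(10^3 - 10) = 0.993939. Corrected H = 2.597727 / 0.993939 = 2.613567.
Step 5: Under H0, H ~ chi^2(2); p-value = 0.270689.
Step 6: alpha = 0.05. fail to reject H0.

H = 2.6136, df = 2, p = 0.270689, fail to reject H0.


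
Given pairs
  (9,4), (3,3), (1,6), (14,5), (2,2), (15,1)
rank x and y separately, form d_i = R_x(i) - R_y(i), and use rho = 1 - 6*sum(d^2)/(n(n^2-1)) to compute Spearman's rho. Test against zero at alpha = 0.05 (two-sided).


Step 1: Rank x and y separately (midranks; no ties here).
rank(x): 9->4, 3->3, 1->1, 14->5, 2->2, 15->6
rank(y): 4->4, 3->3, 6->6, 5->5, 2->2, 1->1
Step 2: d_i = R_x(i) - R_y(i); compute d_i^2.
  (4-4)^2=0, (3-3)^2=0, (1-6)^2=25, (5-5)^2=0, (2-2)^2=0, (6-1)^2=25
sum(d^2) = 50.
Step 3: rho = 1 - 6*50 / (6*(6^2 - 1)) = 1 - 300/210 = -0.428571.
Step 4: Under H0, t = rho * sqrt((n-2)/(1-rho^2)) = -0.9487 ~ t(4).
Step 5: Two-sided p-value from the t-distribution with 4 df = 0.396501.
Step 6: alpha = 0.05. fail to reject H0.

rho = -0.4286, p = 0.396501, fail to reject H0 at alpha = 0.05.


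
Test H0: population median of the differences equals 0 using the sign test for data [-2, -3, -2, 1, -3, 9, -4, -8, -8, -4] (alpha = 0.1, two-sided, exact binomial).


Step 1: Discard zero differences. Original n = 10; n_eff = number of nonzero differences = 10.
Nonzero differences (with sign): -2, -3, -2, +1, -3, +9, -4, -8, -8, -4
Step 2: Count signs: positive = 2, negative = 8.
Step 3: Under H0: P(positive) = 0.5, so the number of positives S ~ Bin(10, 0.5).
Step 4: Two-sided exact p-value = sum of Bin(10,0.5) probabilities at or below the observed probability = 0.109375.
Step 5: alpha = 0.1. fail to reject H0.

n_eff = 10, pos = 2, neg = 8, p = 0.109375, fail to reject H0.
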